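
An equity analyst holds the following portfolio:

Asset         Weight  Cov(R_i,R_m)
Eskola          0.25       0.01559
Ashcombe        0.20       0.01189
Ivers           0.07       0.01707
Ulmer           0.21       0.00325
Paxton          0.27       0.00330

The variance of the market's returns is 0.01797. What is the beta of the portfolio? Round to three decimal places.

0.503

β_Eskola = 0.01559 / 0.01797 = 0.8676
β_Ashcombe = 0.01189 / 0.01797 = 0.6617
β_Ivers = 0.01707 / 0.01797 = 0.9499
β_Ulmer = 0.00325 / 0.01797 = 0.1809
β_Paxton = 0.00330 / 0.01797 = 0.1836
β_P = Σ w_i β_i = 0.25×0.8676 + 0.20×0.6617 + 0.07×0.9499 + 0.21×0.1809 + 0.27×0.1836 = 0.5033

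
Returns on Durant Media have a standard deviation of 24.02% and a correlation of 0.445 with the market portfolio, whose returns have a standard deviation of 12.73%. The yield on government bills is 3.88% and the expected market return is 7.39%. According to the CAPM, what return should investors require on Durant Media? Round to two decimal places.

β = ρ × σ_i / σ_m = 0.445 × 24.02% / 12.73% = 0.8397
MRP = 7.39% − 3.88% = 3.51%
E(R) = 3.88% + 0.8397 × 3.51% = 6.83%

6.83%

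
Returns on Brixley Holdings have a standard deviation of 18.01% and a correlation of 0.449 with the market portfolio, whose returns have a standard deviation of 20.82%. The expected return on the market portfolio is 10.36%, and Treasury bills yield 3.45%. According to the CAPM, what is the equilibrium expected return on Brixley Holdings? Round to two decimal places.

6.13%

β = ρ × σ_i / σ_m = 0.449 × 18.01% / 20.82% = 0.3884
MRP = 10.36% − 3.45% = 6.91%
E(R) = 3.45% + 0.3884 × 6.91% = 6.13%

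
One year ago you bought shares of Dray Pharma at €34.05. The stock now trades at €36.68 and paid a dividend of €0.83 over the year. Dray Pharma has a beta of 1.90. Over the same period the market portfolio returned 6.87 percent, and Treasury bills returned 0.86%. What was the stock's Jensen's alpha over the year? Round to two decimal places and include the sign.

Realised HPR = (P1 + D1 − P0) / P0 = (36.68 + 0.83 − 34.05) / 34.05 = 3.46 / 34.05 = 10.1615%
MRP = 6.87% − 0.86% = 6.01%
CAPM required = R_f + β·MRP = 0.86% + 1.90 × 6.01% = 12.2790%
α = realised − required = 10.1615% − 12.2790% = -2.12%

-2.12%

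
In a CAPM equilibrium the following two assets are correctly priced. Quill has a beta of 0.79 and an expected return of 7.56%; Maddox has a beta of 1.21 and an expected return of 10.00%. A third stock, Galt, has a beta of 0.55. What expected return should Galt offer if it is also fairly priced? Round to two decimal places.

6.17%

MRP (SML slope) = (10.00% − 7.56%) / (1.21 − 0.79) = 2.44% / 0.42 = 5.8095%
R_f (intercept) = 7.56% − 0.79 × 5.8095% = 2.9705%
E(R_Galt) = R_f + β × MRP = 2.9705% + 0.55 × 5.8095% = 6.17%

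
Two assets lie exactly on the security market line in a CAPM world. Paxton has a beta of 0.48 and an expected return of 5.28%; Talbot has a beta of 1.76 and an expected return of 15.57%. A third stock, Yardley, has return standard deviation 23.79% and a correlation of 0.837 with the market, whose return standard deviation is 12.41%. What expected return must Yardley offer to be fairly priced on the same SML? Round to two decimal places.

MRP = (15.57% − 5.28%) / (1.76 − 0.48) = 8.0391%
R_f = 5.28% − 0.48 × 8.0391% = 1.4212%
β_Yardley = ρ·σ_i/σ_m = 0.837 × 23.79 / 12.41 = 1.6045
E(R_Yardley) = R_f + β × MRP = 1.4212% + 1.6045 × 8.0391% = 14.32%

14.32%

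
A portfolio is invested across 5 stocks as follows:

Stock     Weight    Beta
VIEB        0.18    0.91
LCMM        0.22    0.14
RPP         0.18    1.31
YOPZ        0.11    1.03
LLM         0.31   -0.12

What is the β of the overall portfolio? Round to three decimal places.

0.507

β_P = Σ w_i β_i = 0.18×0.91 + 0.22×0.14 + 0.18×1.31 + 0.11×1.03 + 0.31×-0.12 = 0.5065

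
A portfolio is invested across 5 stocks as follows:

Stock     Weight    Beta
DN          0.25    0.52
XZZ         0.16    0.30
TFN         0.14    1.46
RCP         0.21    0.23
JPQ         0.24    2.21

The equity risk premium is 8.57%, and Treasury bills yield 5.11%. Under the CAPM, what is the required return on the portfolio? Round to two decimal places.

β_P = Σ w_i β_i = 0.25×0.52 + 0.16×0.30 + 0.14×1.46 + 0.21×0.23 + 0.24×2.21 = 0.9611
E(R_P) = R_f + β_P × MRP = 5.11% + 0.9611 × 8.57% = 13.35%

13.35%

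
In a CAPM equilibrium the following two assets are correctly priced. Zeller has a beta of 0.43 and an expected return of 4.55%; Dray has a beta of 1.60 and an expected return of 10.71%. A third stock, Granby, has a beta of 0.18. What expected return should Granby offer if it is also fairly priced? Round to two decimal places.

3.23%

MRP (SML slope) = (10.71% − 4.55%) / (1.60 − 0.43) = 6.16% / 1.17 = 5.2650%
R_f (intercept) = 4.55% − 0.43 × 5.2650% = 2.2861%
E(R_Granby) = R_f + β × MRP = 2.2861% + 0.18 × 5.2650% = 3.23%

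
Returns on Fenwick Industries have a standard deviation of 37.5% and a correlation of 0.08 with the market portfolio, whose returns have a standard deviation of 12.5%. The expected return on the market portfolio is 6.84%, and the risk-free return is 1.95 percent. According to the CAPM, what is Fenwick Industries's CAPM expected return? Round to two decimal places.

β = ρ × σ_i / σ_m = 0.08 × 37.5% / 12.5% = 0.2400
MRP = 6.84% − 1.95% = 4.89%
E(R) = 1.95% + 0.2400 × 4.89% = 3.12%

3.12%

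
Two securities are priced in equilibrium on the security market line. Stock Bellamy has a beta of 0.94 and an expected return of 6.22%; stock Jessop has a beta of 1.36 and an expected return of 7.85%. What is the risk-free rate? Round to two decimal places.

2.57%

Both satisfy E(R) = R_f + β·MRP, so the slope of the SML is
MRP = (7.85% − 6.22%) / (1.36 − 0.94) = 1.63% / 0.42 = 3.8810%
R_f = E(R_Bellamy) − β_Bellamy·MRP = 6.22% − 0.94 × 3.8810% = 2.5719%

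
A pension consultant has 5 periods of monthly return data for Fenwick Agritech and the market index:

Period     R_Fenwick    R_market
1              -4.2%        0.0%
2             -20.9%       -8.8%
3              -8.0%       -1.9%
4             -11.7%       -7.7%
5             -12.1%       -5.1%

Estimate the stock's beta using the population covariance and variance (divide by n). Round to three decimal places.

Mean R_i = (-4.2 − 20.9 − 8.0 − 11.7 − 12.1) / 5 = -11.3800%
Mean R_m = (0.0 − 8.8 − 1.9 − 7.7 − 5.1) / 5 = -4.7000%
Σ(R_i − R̄_i)(R_m − R̄_m) = 83.4900  ⇒  Cov = 83.4900 / 5 = 16.6980
Σ(R_m − R̄_m)² = 55.9000  ⇒  Var(R_m) = 55.9000 / 5 = 11.1800
β = Cov / Var(R_m) = 16.6980 / 11.1800 = 1.4936

1.494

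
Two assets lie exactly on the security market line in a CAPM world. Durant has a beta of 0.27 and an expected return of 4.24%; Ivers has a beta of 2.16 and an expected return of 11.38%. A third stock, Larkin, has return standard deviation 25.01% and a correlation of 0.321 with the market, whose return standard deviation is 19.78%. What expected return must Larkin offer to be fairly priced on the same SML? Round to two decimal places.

MRP = (11.38% − 4.24%) / (2.16 − 0.27) = 3.7778%
R_f = 4.24% − 0.27 × 3.7778% = 3.2200%
β_Larkin = ρ·σ_i/σ_m = 0.321 × 25.01 / 19.78 = 0.4059
E(R_Larkin) = R_f + β × MRP = 3.2200% + 0.4059 × 3.7778% = 4.75%

4.75%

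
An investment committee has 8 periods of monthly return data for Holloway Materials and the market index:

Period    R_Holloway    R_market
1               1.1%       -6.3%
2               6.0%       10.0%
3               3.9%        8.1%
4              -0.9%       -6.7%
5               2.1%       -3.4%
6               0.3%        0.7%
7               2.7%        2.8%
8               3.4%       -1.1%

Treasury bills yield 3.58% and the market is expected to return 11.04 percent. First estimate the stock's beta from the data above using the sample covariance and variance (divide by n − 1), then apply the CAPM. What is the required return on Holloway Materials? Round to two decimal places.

Mean R_i = (1.1 + 6.0 + 3.9 − 0.9 + 2.1 + 0.3 + 2.7 + 3.4) / 8 = 2.3250%
Mean R_m = (-6.3 + 10.0 + 8.1 − 6.7 − 3.4 + 0.7 + 2.8 − 1.1) / 8 = 0.5125%
Σ(R_i − R̄_i)(R_m − R̄_m) = 78.0475  ⇒  Cov = 78.0475 / 7 = 11.1496
Σ(R_m − R̄_m)² = 269.1888  ⇒  Var(R_m) = 269.1888 / 7 = 38.4555
β = Cov / Var(R_m) = 11.1496 / 38.4555 = 0.2899
MRP = 11.04% − 3.58% = 7.46%
E(R) = R_f + β × MRP = 3.58% + 0.2899 × 7.46% = 5.74%

5.74%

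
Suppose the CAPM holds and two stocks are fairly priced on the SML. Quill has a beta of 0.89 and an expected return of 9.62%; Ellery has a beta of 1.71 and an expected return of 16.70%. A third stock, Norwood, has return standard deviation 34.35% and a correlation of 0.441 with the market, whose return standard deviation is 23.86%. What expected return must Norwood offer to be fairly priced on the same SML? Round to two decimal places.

MRP = (16.70% − 9.62%) / (1.71 − 0.89) = 8.6341%
R_f = 9.62% − 0.89 × 8.6341% = 1.9357%
β_Norwood = ρ·σ_i/σ_m = 0.441 × 34.35 / 23.86 = 0.6349
E(R_Norwood) = R_f + β × MRP = 1.9357% + 0.6349 × 8.6341% = 7.42%

7.42%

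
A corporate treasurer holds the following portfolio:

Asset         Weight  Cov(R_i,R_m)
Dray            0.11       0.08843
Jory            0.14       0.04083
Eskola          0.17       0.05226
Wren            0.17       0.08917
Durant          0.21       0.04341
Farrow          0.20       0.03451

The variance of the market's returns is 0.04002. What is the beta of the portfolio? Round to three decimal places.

1.387

β_Dray = 0.08843 / 0.04002 = 2.2096
β_Jory = 0.04083 / 0.04002 = 1.0202
β_Eskola = 0.05226 / 0.04002 = 1.3058
β_Wren = 0.08917 / 0.04002 = 2.2281
β_Durant = 0.04341 / 0.04002 = 1.0847
β_Farrow = 0.03451 / 0.04002 = 0.8623
β_P = Σ w_i β_i = 0.11×2.2096 + 0.14×1.0202 + 0.17×1.3058 + 0.17×2.2281 + 0.21×1.0847 + 0.20×0.8623 = 1.3869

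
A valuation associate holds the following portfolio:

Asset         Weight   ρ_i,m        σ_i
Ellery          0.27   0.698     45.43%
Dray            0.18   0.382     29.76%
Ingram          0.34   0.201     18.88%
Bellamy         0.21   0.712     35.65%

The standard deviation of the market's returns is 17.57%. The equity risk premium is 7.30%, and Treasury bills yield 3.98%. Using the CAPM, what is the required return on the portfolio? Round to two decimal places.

11.14%

β_Ellery = 0.698 × 45.43% / 17.57% = 1.8048
β_Dray = 0.382 × 29.76% / 17.57% = 0.6470
β_Ingram = 0.201 × 18.88% / 17.57% = 0.2160
β_Bellamy = 0.712 × 35.65% / 17.57% = 1.4447
β_P = Σ w_i β_i = 0.27×1.8048 + 0.18×0.6470 + 0.34×0.2160 + 0.21×1.4447 = 0.9806
E(R_P) = R_f + β_P × MRP = 3.98% + 0.9806 × 7.30% = 11.14%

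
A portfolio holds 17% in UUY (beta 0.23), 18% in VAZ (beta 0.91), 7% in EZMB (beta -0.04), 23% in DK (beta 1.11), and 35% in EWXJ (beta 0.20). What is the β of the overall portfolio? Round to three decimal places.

0.525

β_P = Σ w_i β_i = 0.17×0.23 + 0.18×0.91 + 0.07×-0.04 + 0.23×1.11 + 0.35×0.20 = 0.5254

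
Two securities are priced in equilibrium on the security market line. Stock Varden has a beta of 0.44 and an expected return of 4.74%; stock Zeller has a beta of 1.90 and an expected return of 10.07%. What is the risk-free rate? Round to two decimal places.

Both satisfy E(R) = R_f + β·MRP, so the slope of the SML is
MRP = (10.07% − 4.74%) / (1.90 − 0.44) = 5.33% / 1.46 = 3.6507%
R_f = E(R_Varden) − β_Varden·MRP = 4.74% − 0.44 × 3.6507% = 3.1337%

3.13%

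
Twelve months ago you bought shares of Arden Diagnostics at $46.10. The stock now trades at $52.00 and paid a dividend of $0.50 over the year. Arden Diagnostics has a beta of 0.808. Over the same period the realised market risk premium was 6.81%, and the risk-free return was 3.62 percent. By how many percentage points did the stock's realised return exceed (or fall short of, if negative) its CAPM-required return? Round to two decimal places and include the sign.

Realised HPR = (P1 + D1 − P0) / P0 = (52.00 + 0.50 − 46.10) / 46.10 = 6.40 / 46.10 = 13.8829%
CAPM required = R_f + β·MRP = 3.62% + 0.808 × 6.81% = 9.12248%
α = realised − required = 13.8829% − 9.12248% = +4.76%

+4.76%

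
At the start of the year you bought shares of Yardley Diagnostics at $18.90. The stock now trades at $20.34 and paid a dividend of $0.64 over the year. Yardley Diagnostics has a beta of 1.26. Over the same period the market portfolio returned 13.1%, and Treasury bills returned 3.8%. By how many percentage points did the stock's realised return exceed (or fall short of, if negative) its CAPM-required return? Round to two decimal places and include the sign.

Realised HPR = (P1 + D1 − P0) / P0 = (20.34 + 0.64 − 18.90) / 18.90 = 2.08 / 18.90 = 11.0053%
MRP = 13.1% − 3.8% = 9.30%
CAPM required = R_f + β·MRP = 3.8% + 1.26 × 9.3% = 15.5180%
α = realised − required = 11.0053% − 15.5180% = -4.51%

-4.51%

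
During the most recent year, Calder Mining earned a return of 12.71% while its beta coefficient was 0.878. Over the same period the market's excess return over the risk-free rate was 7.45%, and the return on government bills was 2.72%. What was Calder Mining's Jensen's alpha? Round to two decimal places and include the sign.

+3.45%

CAPM benchmark = R_f + β(R_m − R_f) = 2.72% + 0.878 × 7.45% = 9.26110%
α = actual − benchmark = 12.71% − 9.26110% = +3.45%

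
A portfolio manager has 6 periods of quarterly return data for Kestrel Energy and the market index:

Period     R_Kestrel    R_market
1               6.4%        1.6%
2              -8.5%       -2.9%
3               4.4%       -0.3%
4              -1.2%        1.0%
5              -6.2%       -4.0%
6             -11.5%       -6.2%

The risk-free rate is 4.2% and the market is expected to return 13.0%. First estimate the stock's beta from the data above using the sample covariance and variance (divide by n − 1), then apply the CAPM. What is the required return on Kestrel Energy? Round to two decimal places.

Mean R_i = (6.4 − 8.5 + 4.4 − 1.2 − 6.2 − 11.5) / 6 = -2.7667%
Mean R_m = (1.6 − 2.9 − 0.3 + 1.0 − 4.0 − 6.2) / 6 = -1.8000%
Σ(R_i − R̄_i)(R_m − R̄_m) = 98.5900  ⇒  Cov = 98.5900 / 5 = 19.7180
Σ(R_m − R̄_m)² = 47.0600  ⇒  Var(R_m) = 47.0600 / 5 = 9.4120
β = Cov / Var(R_m) = 19.7180 / 9.4120 = 2.0950
MRP = 13.0% − 4.2% = 8.80%
E(R) = R_f + β × MRP = 4.2% + 2.0950 × 8.8% = 22.64%

22.64%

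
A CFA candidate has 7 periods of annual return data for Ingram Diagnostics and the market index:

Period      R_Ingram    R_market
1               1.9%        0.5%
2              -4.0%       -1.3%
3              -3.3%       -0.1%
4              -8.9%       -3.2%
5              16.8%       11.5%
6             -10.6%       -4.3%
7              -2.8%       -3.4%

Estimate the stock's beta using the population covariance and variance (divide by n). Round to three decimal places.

1.621

Mean R_i = (1.9 − 4.0 − 3.3 − 8.9 + 16.8 − 10.6 − 2.8) / 7 = -1.5571%
Mean R_m = (0.5 − 1.3 − 0.1 − 3.2 + 11.5 − 4.3 − 3.4) / 7 = -0.0429%
Σ(R_i − R̄_i)(R_m − R̄_m) = 282.7929  ⇒  Cov = 282.7929 / 7 = 40.3990
Σ(R_m − R̄_m)² = 174.4771  ⇒  Var(R_m) = 174.4771 / 7 = 24.9253
β = Cov / Var(R_m) = 40.3990 / 24.9253 = 1.6208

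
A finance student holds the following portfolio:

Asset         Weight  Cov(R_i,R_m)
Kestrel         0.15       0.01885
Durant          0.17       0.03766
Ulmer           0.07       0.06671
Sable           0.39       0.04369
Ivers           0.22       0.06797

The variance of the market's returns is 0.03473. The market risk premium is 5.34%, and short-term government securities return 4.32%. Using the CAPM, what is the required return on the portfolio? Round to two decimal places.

β_Kestrel = 0.01885 / 0.03473 = 0.5428
β_Durant = 0.03766 / 0.03473 = 1.0844
β_Ulmer = 0.06671 / 0.03473 = 1.9208
β_Sable = 0.04369 / 0.03473 = 1.2580
β_Ivers = 0.06797 / 0.03473 = 1.9571
β_P = Σ w_i β_i = 0.15×0.5428 + 0.17×1.0844 + 0.07×1.9208 + 0.39×1.2580 + 0.22×1.9571 = 1.3214
E(R_P) = R_f + β_P × MRP = 4.32% + 1.3214 × 5.34% = 11.38%

11.38%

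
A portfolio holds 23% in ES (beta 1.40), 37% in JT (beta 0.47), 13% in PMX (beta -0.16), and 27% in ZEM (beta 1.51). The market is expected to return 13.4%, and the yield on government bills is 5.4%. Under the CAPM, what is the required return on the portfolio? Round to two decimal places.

12.46%

β_P = Σ w_i β_i = 0.23×1.40 + 0.37×0.47 + 0.13×-0.16 + 0.27×1.51 = 0.8828
MRP = 13.4% − 5.4% = 8.00%
E(R_P) = R_f + β_P × MRP = 5.4% + 0.8828 × 8.0% = 12.46%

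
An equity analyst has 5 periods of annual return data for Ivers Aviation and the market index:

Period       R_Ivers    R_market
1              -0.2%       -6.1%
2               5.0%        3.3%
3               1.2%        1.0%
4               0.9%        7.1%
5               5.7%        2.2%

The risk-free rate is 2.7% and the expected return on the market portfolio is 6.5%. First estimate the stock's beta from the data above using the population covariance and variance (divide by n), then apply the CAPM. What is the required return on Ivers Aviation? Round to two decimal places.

3.47%

Mean R_i = (-0.2 + 5.0 + 1.2 + 0.9 + 5.7) / 5 = 2.5200%
Mean R_m = (-6.1 + 3.3 + 1.0 + 7.1 + 2.2) / 5 = 1.5000%
Σ(R_i − R̄_i)(R_m − R̄_m) = 18.9500  ⇒  Cov = 18.9500 / 5 = 3.7900
Σ(R_m − R̄_m)² = 93.1000  ⇒  Var(R_m) = 93.1000 / 5 = 18.6200
β = Cov / Var(R_m) = 3.7900 / 18.6200 = 0.2035
MRP = 6.5% − 2.7% = 3.80%
E(R) = R_f + β × MRP = 2.7% + 0.2035 × 3.8% = 3.47%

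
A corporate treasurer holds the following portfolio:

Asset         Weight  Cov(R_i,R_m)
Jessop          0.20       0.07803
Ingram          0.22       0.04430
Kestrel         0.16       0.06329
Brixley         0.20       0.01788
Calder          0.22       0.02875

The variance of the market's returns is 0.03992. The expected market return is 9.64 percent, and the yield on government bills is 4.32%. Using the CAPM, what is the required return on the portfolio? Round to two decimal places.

β_Jessop = 0.07803 / 0.03992 = 1.9547
β_Ingram = 0.04430 / 0.03992 = 1.1097
β_Kestrel = 0.06329 / 0.03992 = 1.5854
β_Brixley = 0.01788 / 0.03992 = 0.4479
β_Calder = 0.02875 / 0.03992 = 0.7202
β_P = Σ w_i β_i = 0.20×1.9547 + 0.22×1.1097 + 0.16×1.5854 + 0.20×0.4479 + 0.22×0.7202 = 1.1368
MRP = 9.64% − 4.32% = 5.32%
E(R_P) = R_f + β_P × MRP = 4.32% + 1.1368 × 5.32% = 10.37%

10.37%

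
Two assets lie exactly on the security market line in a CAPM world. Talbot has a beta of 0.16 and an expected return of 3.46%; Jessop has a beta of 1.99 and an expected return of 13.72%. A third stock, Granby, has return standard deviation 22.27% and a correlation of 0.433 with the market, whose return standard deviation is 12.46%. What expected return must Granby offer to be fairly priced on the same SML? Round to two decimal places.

MRP = (13.72% − 3.46%) / (1.99 − 0.16) = 5.6066%
R_f = 3.46% − 0.16 × 5.6066% = 2.5629%
β_Granby = ρ·σ_i/σ_m = 0.433 × 22.27 / 12.46 = 0.7739
E(R_Granby) = R_f + β × MRP = 2.5629% + 0.7739 × 5.6066% = 6.90%

6.90%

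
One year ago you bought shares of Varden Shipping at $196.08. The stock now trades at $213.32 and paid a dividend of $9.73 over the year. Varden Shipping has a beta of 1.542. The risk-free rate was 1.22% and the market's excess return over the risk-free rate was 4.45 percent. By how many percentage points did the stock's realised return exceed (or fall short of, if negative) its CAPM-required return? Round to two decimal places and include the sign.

Realised HPR = (P1 + D1 − P0) / P0 = (213.32 + 9.73 − 196.08) / 196.08 = 26.97 / 196.08 = 13.7546%
CAPM required = R_f + β·MRP = 1.22% + 1.542 × 4.45% = 8.08190%
α = realised − required = 13.7546% − 8.08190% = +5.67%

+5.67%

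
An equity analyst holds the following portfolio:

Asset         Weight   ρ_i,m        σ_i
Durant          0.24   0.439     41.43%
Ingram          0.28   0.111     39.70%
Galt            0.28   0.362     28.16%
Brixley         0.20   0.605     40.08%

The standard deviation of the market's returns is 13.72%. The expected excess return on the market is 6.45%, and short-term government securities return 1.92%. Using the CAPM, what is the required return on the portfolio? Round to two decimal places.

β_Durant = 0.439 × 41.43% / 13.72% = 1.3256
β_Ingram = 0.111 × 39.70% / 13.72% = 0.3212
β_Galt = 0.362 × 28.16% / 13.72% = 0.7430
β_Brixley = 0.605 × 40.08% / 13.72% = 1.7674
β_P = Σ w_i β_i = 0.24×1.3256 + 0.28×0.3212 + 0.28×0.7430 + 0.20×1.7674 = 0.9696
E(R_P) = R_f + β_P × MRP = 1.92% + 0.9696 × 6.45% = 8.17%

8.17%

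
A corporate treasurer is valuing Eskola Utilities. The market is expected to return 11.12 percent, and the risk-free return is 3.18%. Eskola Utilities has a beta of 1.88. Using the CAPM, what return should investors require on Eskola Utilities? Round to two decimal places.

Market risk premium = E(R_m) − R_f = 11.12% − 3.18% = 7.94%
E(R) = R_f + β × MRP = 3.18% + 1.88 × 7.94% = 18.11%

18.11%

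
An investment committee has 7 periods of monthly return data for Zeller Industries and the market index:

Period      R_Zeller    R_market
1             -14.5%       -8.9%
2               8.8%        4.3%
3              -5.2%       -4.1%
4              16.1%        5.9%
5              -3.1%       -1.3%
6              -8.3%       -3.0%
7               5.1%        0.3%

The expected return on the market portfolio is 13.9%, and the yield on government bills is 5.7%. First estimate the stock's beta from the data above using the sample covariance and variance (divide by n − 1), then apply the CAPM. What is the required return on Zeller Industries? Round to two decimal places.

Mean R_i = (-14.5 + 8.8 − 5.2 + 16.1 − 3.1 − 8.3 + 5.1) / 7 = -0.1571%
Mean R_m = (-8.9 + 4.3 − 4.1 + 5.9 − 1.3 − 3.0 + 0.3) / 7 = -0.9714%
Σ(R_i − R̄_i)(R_m − R̄_m) = 312.5914  ⇒  Cov = 312.5914 / 6 = 52.0986
Σ(R_m − R̄_m)² = 153.4943  ⇒  Var(R_m) = 153.4943 / 6 = 25.5824
β = Cov / Var(R_m) = 52.0986 / 25.5824 = 2.0365
MRP = 13.9% − 5.7% = 8.20%
E(R) = R_f + β × MRP = 5.7% + 2.0365 × 8.2% = 22.40%

22.40%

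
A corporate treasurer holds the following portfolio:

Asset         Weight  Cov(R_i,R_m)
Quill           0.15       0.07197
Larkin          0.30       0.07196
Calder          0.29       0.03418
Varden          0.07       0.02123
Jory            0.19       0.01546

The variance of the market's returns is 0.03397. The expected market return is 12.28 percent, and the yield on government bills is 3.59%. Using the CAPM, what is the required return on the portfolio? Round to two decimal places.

β_Quill = 0.07197 / 0.03397 = 2.1186
β_Larkin = 0.07196 / 0.03397 = 2.1183
β_Calder = 0.03418 / 0.03397 = 1.0062
β_Varden = 0.02123 / 0.03397 = 0.6250
β_Jory = 0.01546 / 0.03397 = 0.4551
β_P = Σ w_i β_i = 0.15×2.1186 + 0.30×2.1183 + 0.29×1.0062 + 0.07×0.6250 + 0.19×0.4551 = 1.3753
MRP = 12.28% − 3.59% = 8.69%
E(R_P) = R_f + β_P × MRP = 3.59% + 1.3753 × 8.69% = 15.54%

15.54%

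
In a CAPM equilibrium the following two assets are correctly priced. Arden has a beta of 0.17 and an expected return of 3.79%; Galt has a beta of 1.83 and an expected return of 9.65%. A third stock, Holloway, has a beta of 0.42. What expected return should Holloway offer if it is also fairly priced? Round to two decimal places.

MRP (SML slope) = (9.65% − 3.79%) / (1.83 − 0.17) = 5.86% / 1.66 = 3.5301%
R_f (intercept) = 3.79% − 0.17 × 3.5301% = 3.1899%
E(R_Holloway) = R_f + β × MRP = 3.1899% + 0.42 × 3.5301% = 4.67%

4.67%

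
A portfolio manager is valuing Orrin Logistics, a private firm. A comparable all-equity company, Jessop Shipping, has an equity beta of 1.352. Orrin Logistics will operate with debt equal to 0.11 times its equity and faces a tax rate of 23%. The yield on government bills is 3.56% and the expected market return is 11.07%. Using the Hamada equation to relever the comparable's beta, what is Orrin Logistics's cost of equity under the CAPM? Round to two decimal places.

β_L = β_U × [1 + (1 − t)(D/E)] = 1.352 × [1 + (1 − 0.23) × 0.11]
    = 1.352 × [1 + 0.77 × 0.11] = 1.352 × 1.0847 = 1.4665
MRP = 11.07% − 3.56% = 7.51%
E(R) = R_f + β_L × MRP = 3.56% + 1.4665 × 7.51% = 14.57%

14.57%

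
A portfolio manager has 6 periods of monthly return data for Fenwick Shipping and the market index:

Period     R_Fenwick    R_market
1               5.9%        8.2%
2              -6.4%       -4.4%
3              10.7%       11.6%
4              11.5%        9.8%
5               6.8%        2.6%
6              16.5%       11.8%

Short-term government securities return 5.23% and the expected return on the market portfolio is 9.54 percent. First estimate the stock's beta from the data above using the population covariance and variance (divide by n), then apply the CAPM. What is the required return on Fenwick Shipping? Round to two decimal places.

10.11%

Mean R_i = (5.9 − 6.4 + 10.7 + 11.5 + 6.8 + 16.5) / 6 = 7.5000%
Mean R_m = (8.2 − 4.4 + 11.6 + 9.8 + 2.6 + 11.8) / 6 = 6.6000%
Σ(R_i − R̄_i)(R_m − R̄_m) = 228.7400  ⇒  Cov = 228.7400 / 6 = 38.1233
Σ(R_m − R̄_m)² = 201.8400  ⇒  Var(R_m) = 201.8400 / 6 = 33.6400
β = Cov / Var(R_m) = 38.1233 / 33.6400 = 1.1333
MRP = 9.54% − 5.23% = 4.31%
E(R) = R_f + β × MRP = 5.23% + 1.1333 × 4.31% = 10.11%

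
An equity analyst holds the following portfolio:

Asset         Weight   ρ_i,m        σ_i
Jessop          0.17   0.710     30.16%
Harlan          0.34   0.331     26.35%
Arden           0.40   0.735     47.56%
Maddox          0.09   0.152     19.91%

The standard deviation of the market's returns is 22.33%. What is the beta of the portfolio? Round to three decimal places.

β_Jessop = 0.710 × 30.16% / 22.33% = 0.9590
β_Harlan = 0.331 × 26.35% / 22.33% = 0.3906
β_Arden = 0.735 × 47.56% / 22.33% = 1.5655
β_Maddox = 0.152 × 19.91% / 22.33% = 0.1355
β_P = Σ w_i β_i = 0.17×0.9590 + 0.34×0.3906 + 0.40×1.5655 + 0.09×0.1355 = 0.9342

0.934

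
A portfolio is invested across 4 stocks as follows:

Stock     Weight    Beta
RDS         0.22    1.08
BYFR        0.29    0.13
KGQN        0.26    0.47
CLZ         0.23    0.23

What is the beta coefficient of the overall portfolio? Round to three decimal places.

β_P = Σ w_i β_i = 0.22×1.08 + 0.29×0.13 + 0.26×0.47 + 0.23×0.23 = 0.4504

0.450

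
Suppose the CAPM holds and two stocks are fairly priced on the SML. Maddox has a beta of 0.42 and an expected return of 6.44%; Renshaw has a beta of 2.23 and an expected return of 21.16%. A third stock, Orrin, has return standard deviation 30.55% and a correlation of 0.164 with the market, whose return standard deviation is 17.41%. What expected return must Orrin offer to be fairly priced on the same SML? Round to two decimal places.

MRP = (21.16% − 6.44%) / (2.23 − 0.42) = 8.1326%
R_f = 6.44% − 0.42 × 8.1326% = 3.0243%
β_Orrin = ρ·σ_i/σ_m = 0.164 × 30.55 / 17.41 = 0.2878
E(R_Orrin) = R_f + β × MRP = 3.0243% + 0.2878 × 8.1326% = 5.36%

5.36%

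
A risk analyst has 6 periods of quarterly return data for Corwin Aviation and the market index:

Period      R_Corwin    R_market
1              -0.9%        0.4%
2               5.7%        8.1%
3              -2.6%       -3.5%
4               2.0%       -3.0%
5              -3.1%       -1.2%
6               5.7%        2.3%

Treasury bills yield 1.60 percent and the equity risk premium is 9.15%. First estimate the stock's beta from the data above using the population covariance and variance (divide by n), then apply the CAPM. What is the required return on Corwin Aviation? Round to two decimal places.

Mean R_i = (-0.9 + 5.7 − 2.6 + 2.0 − 3.1 + 5.7) / 6 = 1.1333%
Mean R_m = (0.4 + 8.1 − 3.5 − 3.0 − 1.2 + 2.3) / 6 = 0.5167%
Σ(R_i − R̄_i)(R_m − R̄_m) = 62.2267  ⇒  Cov = 62.2267 / 6 = 10.3711
Σ(R_m − R̄_m)² = 92.1483  ⇒  Var(R_m) = 92.1483 / 6 = 15.3581
β = Cov / Var(R_m) = 10.3711 / 15.3581 = 0.6753
E(R) = R_f + β × MRP = 1.60% + 0.6753 × 9.15% = 7.78%

7.78%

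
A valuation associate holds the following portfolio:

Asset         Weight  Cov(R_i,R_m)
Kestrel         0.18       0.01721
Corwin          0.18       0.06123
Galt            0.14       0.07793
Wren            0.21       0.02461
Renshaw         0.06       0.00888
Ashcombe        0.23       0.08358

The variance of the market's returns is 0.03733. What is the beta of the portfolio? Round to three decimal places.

1.338

β_Kestrel = 0.01721 / 0.03733 = 0.4610
β_Corwin = 0.06123 / 0.03733 = 1.6402
β_Galt = 0.07793 / 0.03733 = 2.0876
β_Wren = 0.02461 / 0.03733 = 0.6593
β_Renshaw = 0.00888 / 0.03733 = 0.2379
β_Ashcombe = 0.08358 / 0.03733 = 2.2389
β_P = Σ w_i β_i = 0.18×0.4610 + 0.18×1.6402 + 0.14×2.0876 + 0.21×0.6593 + 0.06×0.2379 + 0.23×2.2389 = 1.3382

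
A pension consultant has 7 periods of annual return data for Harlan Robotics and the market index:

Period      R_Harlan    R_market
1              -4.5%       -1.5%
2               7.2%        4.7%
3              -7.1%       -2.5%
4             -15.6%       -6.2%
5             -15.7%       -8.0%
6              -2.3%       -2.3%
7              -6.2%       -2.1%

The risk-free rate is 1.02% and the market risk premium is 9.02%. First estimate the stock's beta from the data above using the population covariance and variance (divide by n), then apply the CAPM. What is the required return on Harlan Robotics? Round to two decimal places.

18.32%

Mean R_i = (-4.5 + 7.2 − 7.1 − 15.6 − 15.7 − 2.3 − 6.2) / 7 = -6.3143%
Mean R_m = (-1.5 + 4.7 − 2.5 − 6.2 − 8.0 − 2.3 − 2.1) / 7 = -2.5571%
Σ(R_i − R̄_i)(R_m − R̄_m) = 185.9443  ⇒  Cov = 185.9443 / 7 = 26.5635
Σ(R_m − R̄_m)² = 96.9571  ⇒  Var(R_m) = 96.9571 / 7 = 13.8510
β = Cov / Var(R_m) = 26.5635 / 13.8510 = 1.9178
E(R) = R_f + β × MRP = 1.02% + 1.9178 × 9.02% = 18.32%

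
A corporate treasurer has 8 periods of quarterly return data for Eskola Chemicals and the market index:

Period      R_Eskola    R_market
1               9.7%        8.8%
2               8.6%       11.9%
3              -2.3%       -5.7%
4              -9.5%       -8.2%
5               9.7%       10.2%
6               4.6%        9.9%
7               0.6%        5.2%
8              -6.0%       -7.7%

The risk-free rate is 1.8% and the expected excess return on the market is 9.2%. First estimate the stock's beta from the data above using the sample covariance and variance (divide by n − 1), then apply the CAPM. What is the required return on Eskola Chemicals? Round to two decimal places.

9.15%

Mean R_i = (9.7 + 8.6 − 2.3 − 9.5 + 9.7 + 4.6 + 0.6 − 6.0) / 8 = 1.9250%
Mean R_m = (8.8 + 11.9 − 5.7 − 8.2 + 10.2 + 9.9 + 5.2 − 7.7) / 8 = 3.0500%
Σ(R_i − R̄_i)(R_m − R̄_m) = 425.5400  ⇒  Cov = 425.5400 / 7 = 60.7914
Σ(R_m − R̄_m)² = 532.7400  ⇒  Var(R_m) = 532.7400 / 7 = 76.1057
β = Cov / Var(R_m) = 60.7914 / 76.1057 = 0.7988
E(R) = R_f + β × MRP = 1.8% + 0.7988 × 9.2% = 9.15%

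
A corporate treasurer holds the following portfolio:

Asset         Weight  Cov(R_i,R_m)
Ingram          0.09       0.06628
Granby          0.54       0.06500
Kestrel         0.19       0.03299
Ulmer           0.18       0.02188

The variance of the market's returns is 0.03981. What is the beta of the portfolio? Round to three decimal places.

1.288

β_Ingram = 0.06628 / 0.03981 = 1.6649
β_Granby = 0.06500 / 0.03981 = 1.6328
β_Kestrel = 0.03299 / 0.03981 = 0.8287
β_Ulmer = 0.02188 / 0.03981 = 0.5496
β_P = Σ w_i β_i = 0.09×1.6649 + 0.54×1.6328 + 0.19×0.8287 + 0.18×0.5496 = 1.2879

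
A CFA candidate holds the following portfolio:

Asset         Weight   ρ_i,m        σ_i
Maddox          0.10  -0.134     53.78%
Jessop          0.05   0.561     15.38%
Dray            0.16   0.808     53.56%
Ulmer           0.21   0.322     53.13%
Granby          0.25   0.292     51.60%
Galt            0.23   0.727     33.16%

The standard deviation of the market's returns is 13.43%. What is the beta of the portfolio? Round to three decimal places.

β_Maddox = -0.134 × 53.78% / 13.43% = -0.5366
β_Jessop = 0.561 × 15.38% / 13.43% = 0.6425
β_Dray = 0.808 × 53.56% / 13.43% = 3.2224
β_Ulmer = 0.322 × 53.13% / 13.43% = 1.2739
β_Granby = 0.292 × 51.60% / 13.43% = 1.1219
β_Galt = 0.727 × 33.16% / 13.43% = 1.7950
β_P = Σ w_i β_i = 0.10×-0.5366 + 0.05×0.6425 + 0.16×3.2224 + 0.21×1.2739 + 0.25×1.1219 + 0.23×1.7950 = 1.4549

1.455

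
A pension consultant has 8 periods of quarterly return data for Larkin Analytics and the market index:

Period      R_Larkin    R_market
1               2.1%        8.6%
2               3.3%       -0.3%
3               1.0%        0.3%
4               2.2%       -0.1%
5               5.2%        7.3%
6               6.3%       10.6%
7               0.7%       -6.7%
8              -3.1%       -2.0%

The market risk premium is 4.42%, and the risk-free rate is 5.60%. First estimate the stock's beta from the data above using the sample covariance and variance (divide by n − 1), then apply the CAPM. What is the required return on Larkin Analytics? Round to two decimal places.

Mean R_i = (2.1 + 3.3 + 1.0 + 2.2 + 5.2 + 6.3 + 0.7 − 3.1) / 8 = 2.2125%
Mean R_m = (8.6 − 0.3 + 0.3 − 0.1 + 7.3 + 10.6 − 6.7 − 2.0) / 8 = 2.2125%
Σ(R_i − R̄_i)(R_m − R̄_m) = 84.2388  ⇒  Cov = 84.2388 / 7 = 12.0341
Σ(R_m − R̄_m)² = 249.5288  ⇒  Var(R_m) = 249.5288 / 7 = 35.6470
β = Cov / Var(R_m) = 12.0341 / 35.6470 = 0.3376
E(R) = R_f + β × MRP = 5.60% + 0.3376 × 4.42% = 7.09%

7.09%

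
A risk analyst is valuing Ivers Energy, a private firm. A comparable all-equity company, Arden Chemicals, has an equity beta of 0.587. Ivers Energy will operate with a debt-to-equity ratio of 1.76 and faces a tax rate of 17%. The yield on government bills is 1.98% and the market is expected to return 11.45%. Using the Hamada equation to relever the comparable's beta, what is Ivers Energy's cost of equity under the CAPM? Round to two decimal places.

15.66%

β_L = β_U × [1 + (1 − t)(D/E)] = 0.587 × [1 + (1 − 0.17) × 1.76]
    = 0.587 × [1 + 0.83 × 1.76] = 0.587 × 2.4608 = 1.4445
MRP = 11.45% − 1.98% = 9.47%
E(R) = R_f + β_L × MRP = 1.98% + 1.4445 × 9.47% = 15.66%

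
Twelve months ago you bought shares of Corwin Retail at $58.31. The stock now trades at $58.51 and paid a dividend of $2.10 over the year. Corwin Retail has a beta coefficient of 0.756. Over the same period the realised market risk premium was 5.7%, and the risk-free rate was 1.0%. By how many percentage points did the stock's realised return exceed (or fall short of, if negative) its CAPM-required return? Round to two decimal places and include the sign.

-1.36%

Realised HPR = (P1 + D1 − P0) / P0 = (58.51 + 2.10 − 58.31) / 58.31 = 2.30 / 58.31 = 3.9444%
CAPM required = R_f + β·MRP = 1.0% + 0.756 × 5.7% = 5.3092%
α = realised − required = 3.9444% − 5.3092% = -1.36%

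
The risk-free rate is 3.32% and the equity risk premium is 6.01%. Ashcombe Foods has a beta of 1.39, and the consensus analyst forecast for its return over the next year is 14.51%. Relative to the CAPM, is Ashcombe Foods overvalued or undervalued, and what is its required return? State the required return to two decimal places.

Undervalued; required return 11.67%

Required return = R_f + β·MRP = 3.32% + 1.39 × 6.01% = 11.67%
Forecast 14.51% > required 11.67% → the stock plots above the SML → undervalued.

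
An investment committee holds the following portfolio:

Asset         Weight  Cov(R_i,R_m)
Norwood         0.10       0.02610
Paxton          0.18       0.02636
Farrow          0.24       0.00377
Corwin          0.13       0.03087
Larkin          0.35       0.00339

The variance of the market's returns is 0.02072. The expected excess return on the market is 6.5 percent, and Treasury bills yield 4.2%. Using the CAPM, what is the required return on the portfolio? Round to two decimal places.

β_Norwood = 0.02610 / 0.02072 = 1.2597
β_Paxton = 0.02636 / 0.02072 = 1.2722
β_Farrow = 0.00377 / 0.02072 = 0.1819
β_Corwin = 0.03087 / 0.02072 = 1.4899
β_Larkin = 0.00339 / 0.02072 = 0.1636
β_P = Σ w_i β_i = 0.10×1.2597 + 0.18×1.2722 + 0.24×0.1819 + 0.13×1.4899 + 0.35×0.1636 = 0.6496
E(R_P) = R_f + β_P × MRP = 4.2% + 0.6496 × 6.5% = 8.42%

8.42%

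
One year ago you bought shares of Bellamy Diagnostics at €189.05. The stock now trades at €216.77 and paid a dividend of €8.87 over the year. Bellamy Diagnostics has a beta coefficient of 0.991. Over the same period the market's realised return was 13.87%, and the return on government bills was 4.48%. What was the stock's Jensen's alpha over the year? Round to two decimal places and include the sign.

Realised HPR = (P1 + D1 − P0) / P0 = (216.77 + 8.87 − 189.05) / 189.05 = 36.59 / 189.05 = 19.3547%
MRP = 13.87% − 4.48% = 9.39%
CAPM required = R_f + β·MRP = 4.48% + 0.991 × 9.39% = 13.78549%
α = realised − required = 19.3547% − 13.78549% = +5.57%

+5.57%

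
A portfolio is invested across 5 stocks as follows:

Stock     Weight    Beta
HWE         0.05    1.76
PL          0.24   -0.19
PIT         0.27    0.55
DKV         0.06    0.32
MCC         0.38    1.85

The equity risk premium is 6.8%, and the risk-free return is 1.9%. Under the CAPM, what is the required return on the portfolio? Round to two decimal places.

8.11%

β_P = Σ w_i β_i = 0.05×1.76 + 0.24×-0.19 + 0.27×0.55 + 0.06×0.32 + 0.38×1.85 = 0.9131
E(R_P) = R_f + β_P × MRP = 1.9% + 0.9131 × 6.8% = 8.11%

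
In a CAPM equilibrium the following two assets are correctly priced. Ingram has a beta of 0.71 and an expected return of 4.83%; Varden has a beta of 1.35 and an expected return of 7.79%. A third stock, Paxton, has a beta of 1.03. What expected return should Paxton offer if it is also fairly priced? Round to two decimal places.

6.31%

MRP (SML slope) = (7.79% − 4.83%) / (1.35 − 0.71) = 2.96% / 0.64 = 4.6250%
R_f (intercept) = 4.83% − 0.71 × 4.6250% = 1.5463%
E(R_Paxton) = R_f + β × MRP = 1.5463% + 1.03 × 4.6250% = 6.31%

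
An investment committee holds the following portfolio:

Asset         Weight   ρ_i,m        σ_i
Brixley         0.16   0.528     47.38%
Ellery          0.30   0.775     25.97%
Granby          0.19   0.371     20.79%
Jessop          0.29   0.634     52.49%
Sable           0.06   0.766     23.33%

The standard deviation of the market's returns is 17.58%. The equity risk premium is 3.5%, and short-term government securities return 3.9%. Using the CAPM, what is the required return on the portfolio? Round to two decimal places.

β_Brixley = 0.528 × 47.38% / 17.58% = 1.4230
β_Ellery = 0.775 × 25.97% / 17.58% = 1.1449
β_Granby = 0.371 × 20.79% / 17.58% = 0.4387
β_Jessop = 0.634 × 52.49% / 17.58% = 1.8930
β_Sable = 0.766 × 23.33% / 17.58% = 1.0165
β_P = Σ w_i β_i = 0.16×1.4230 + 0.30×1.1449 + 0.19×0.4387 + 0.29×1.8930 + 0.06×1.0165 = 1.2645
E(R_P) = R_f + β_P × MRP = 3.9% + 1.2645 × 3.5% = 8.33%

8.33%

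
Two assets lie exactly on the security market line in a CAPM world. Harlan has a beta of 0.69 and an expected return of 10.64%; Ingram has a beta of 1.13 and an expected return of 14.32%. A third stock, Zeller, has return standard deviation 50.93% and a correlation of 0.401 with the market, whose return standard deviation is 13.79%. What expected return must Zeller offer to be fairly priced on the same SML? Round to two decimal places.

17.26%

MRP = (14.32% − 10.64%) / (1.13 − 0.69) = 8.3636%
R_f = 10.64% − 0.69 × 8.3636% = 4.8691%
β_Zeller = ρ·σ_i/σ_m = 0.401 × 50.93 / 13.79 = 1.4810
E(R_Zeller) = R_f + β × MRP = 4.8691% + 1.4810 × 8.3636% = 17.26%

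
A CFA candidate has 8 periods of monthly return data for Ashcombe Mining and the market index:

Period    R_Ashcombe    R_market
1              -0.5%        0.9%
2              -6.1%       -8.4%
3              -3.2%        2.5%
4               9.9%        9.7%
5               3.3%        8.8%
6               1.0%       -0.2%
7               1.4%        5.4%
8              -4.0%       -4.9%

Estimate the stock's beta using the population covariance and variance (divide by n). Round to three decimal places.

0.688

Mean R_i = (-0.5 − 6.1 − 3.2 + 9.9 + 3.3 + 1.0 + 1.4 − 4.0) / 8 = 0.2250%
Mean R_m = (0.9 − 8.4 + 2.5 + 9.7 + 8.8 − 0.2 + 5.4 − 4.9) / 8 = 1.7250%
Σ(R_i − R̄_i)(R_m − R̄_m) = 191.7150  ⇒  Cov = 191.7150 / 8 = 23.9644
Σ(R_m − R̄_m)² = 278.5550  ⇒  Var(R_m) = 278.5550 / 8 = 34.8194
β = Cov / Var(R_m) = 23.9644 / 34.8194 = 0.6882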